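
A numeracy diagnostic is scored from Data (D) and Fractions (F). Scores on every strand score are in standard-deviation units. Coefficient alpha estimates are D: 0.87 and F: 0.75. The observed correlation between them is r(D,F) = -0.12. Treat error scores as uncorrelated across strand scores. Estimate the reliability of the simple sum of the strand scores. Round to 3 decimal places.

0.784

Var(D+F) = 2 + 2·[(-0.12)] = 2 − 0.24 = 1.76.
Under uncorrelated errors the observed covariances equal the true-score covariances, so only the own-variance terms attenuate.
True-score variance = [0.87 + 0.75] − 0.24 = 1.62 − 0.24 = 1.38.
Reliability = 1.38 / 1.76 = 0.784.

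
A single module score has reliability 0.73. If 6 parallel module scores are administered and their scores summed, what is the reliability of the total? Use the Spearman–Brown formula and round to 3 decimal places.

0.942

ρ_k = kρ / (1 + (k−1)ρ) = 6·0.73 / (1 + 5·0.73) = 4.380 / 4.650 = 0.942.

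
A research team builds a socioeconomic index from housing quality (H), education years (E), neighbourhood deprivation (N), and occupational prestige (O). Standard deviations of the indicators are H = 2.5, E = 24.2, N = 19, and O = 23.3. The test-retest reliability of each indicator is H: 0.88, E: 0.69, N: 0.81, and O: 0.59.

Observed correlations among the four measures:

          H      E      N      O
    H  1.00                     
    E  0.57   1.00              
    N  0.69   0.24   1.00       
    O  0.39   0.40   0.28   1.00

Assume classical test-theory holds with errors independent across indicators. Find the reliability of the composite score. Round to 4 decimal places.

0.8176

Var(H+E+N+O) = 2.5² + 24.2² + 19² + 23.3² + 2·[2.5·24.2·0.57 + 2.5·19·0.69 + 2.5·23.3·0.39 + 24.2·19·0.24 + 24.2·23.3·0.40 + 19·23.3·0.28] = 1495.78 + 1099.66 = 2595.44.
Under uncorrelated errors the observed covariances equal the true-score covariances, so only the own-variance terms attenuate.
True-score variance = [2.5²·0.88 + 24.2²·0.69 + 19²·0.81 + 23.3²·0.59] + 1099.66 = 1022.31 + 1099.66 = 2121.97.
Reliability = 2121.97 / 2595.44 = 0.8176.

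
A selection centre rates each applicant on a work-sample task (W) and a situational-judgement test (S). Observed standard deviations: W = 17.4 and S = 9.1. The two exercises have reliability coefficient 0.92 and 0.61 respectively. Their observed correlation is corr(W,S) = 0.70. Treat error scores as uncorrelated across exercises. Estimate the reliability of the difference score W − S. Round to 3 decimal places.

0.655

Var(W−S) = 17.4² + 9.1² − 2·17.4·9.1·0.70 = 385.57 − 221.676 = 163.894.
With uncorrelated errors the cross-covariances are all true-score covariance, so they carry over unchanged; only the diagonal terms shrink to ρᵢσᵢ².
True-score variance = [17.4²·0.92 + 9.1²·0.61] − 221.676 = 329.053 − 221.676 = 107.377.
Reliability = 107.377 / 163.894 = 0.655.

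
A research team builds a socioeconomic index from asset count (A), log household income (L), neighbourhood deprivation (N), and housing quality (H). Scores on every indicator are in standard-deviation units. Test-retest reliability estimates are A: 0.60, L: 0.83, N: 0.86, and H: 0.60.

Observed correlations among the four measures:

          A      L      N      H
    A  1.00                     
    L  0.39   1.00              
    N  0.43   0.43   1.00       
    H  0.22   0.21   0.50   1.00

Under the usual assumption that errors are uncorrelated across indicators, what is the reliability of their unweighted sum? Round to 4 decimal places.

Var(A+L+N+H) = 4 + 2·[0.39 + 0.43 + 0.22 + 0.43 + 0.21 + 0.50] = 4 + 4.36 = 8.36.
Under uncorrelated errors the observed covariances equal the true-score covariances, so only the own-variance terms attenuate.
True-score variance = [0.60 + 0.83 + 0.86 + 0.60] + 4.36 = 2.89 + 4.36 = 7.25.
Reliability = 7.25 / 8.36 = 0.8672.

0.8672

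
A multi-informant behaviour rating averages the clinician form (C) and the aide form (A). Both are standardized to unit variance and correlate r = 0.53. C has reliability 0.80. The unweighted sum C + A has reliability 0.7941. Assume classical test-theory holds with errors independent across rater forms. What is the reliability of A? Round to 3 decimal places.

0.570

Var(C+A) = 2 + 2·0.53 = 3.060.
True-score variance = ρ_C + ρ_A + 2·0.53, so 0.7941 = (0.80 + ρ_A + 1.06) / 3.060.
ρ_A = 0.7941·3.060 − 0.80 − 1.06 = 0.570.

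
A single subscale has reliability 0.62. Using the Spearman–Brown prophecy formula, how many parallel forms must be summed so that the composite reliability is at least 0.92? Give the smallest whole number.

k ≥ ρ*(1−ρ₁)/(ρ₁(1−ρ*)) = 0.92·0.38 / (0.62·0.08) = 7.048.
Smallest integer k = 8.

8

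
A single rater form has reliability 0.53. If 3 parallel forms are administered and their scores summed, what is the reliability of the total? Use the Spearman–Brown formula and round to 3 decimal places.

ρ_k = kρ / (1 + (k−1)ρ) = 3·0.53 / (1 + 2·0.53) = 1.590 / 2.060 = 0.772.

0.772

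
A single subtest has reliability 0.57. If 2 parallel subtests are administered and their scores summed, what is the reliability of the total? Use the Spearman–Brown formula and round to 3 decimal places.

ρ_k = kρ / (1 + (k−1)ρ) = 2·0.57 / (1 + 1·0.57) = 1.140 / 1.570 = 0.726.

0.726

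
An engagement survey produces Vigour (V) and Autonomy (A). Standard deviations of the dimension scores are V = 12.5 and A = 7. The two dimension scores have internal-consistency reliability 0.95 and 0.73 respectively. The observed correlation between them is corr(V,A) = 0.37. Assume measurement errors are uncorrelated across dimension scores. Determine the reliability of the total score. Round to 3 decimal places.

0.922

Var(V+A) = 12.5² + 7² + 2·[12.5·7·0.37] = 205.25 + 64.75 = 270.
Under uncorrelated errors the observed covariances equal the true-score covariances, so only the own-variance terms attenuate.
True-score variance = [12.5²·0.95 + 7²·0.73] + 64.75 = 184.207 + 64.75 = 248.957.
Reliability = 248.957 / 270 = 0.922.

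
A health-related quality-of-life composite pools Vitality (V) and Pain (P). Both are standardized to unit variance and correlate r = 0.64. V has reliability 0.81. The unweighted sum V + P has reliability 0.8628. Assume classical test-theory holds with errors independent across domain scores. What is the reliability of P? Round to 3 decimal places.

0.740

Var(V+P) = 2 + 2·0.64 = 3.280.
True-score variance = ρ_V + ρ_P + 2·0.64, so 0.8628 = (0.81 + ρ_P + 1.28) / 3.280.
ρ_P = 0.8628·3.280 − 0.81 − 1.28 = 0.740.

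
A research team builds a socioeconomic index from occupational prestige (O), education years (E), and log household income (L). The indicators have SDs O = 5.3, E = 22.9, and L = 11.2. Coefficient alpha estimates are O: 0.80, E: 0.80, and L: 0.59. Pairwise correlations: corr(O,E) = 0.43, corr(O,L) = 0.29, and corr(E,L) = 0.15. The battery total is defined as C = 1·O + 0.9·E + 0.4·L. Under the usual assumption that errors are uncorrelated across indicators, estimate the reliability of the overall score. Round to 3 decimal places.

0.838

Var(C) = 5.3² + 0.9²·22.9² + 0.4²·11.2² + 2·[0.9·5.3·22.9·0.43 + 0.4·5.3·11.2·0.29 + 0.36·22.9·11.2·0.15] = 472.933 + 135.412 = 608.344.
Because errors are independent across components, Cov(Tᵢ,Tⱼ) = Cov(Xᵢ,Xⱼ); the off-diagonal part of the true-score variance is the same as above.
True-score variance = [5.3²·0.80 + 0.9²·22.9²·0.80 + 0.4²·11.2²·0.59] + 135.412 = 374.131 + 135.412 = 509.543.
Reliability = 509.543 / 608.344 = 0.838.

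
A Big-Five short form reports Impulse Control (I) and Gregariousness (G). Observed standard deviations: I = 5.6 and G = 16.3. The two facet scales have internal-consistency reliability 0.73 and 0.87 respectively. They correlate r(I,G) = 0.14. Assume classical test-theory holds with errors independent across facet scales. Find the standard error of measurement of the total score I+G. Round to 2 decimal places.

6.56

Var(total) = 297.05 + 25.5584 = 322.608.
True-score variance = 254.043 + 25.5584 = 279.601, so reliability = 0.8667.
Error variance = 322.608 − 279.601 = 43.0069; SEM = √43.0069 = 6.56.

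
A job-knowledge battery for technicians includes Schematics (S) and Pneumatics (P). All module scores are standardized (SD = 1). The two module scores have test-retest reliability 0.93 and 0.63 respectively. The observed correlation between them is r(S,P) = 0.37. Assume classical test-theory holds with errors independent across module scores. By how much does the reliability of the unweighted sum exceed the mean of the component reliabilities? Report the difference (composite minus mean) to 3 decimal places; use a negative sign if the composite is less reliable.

0.059

Var(sum) = 2 + 0.74 = 2.74; true-score variance = 1.56 + 0.74 = 2.3; composite reliability = 0.8394.
Mean component reliability = 0.7800.
Difference = 0.8394 − 0.7800 = 0.059.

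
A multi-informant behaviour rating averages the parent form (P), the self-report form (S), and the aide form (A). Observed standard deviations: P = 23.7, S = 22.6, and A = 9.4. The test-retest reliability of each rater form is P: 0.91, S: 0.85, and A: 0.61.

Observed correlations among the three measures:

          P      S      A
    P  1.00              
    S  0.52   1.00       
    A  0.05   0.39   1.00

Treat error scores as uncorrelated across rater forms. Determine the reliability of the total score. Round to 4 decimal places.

0.9152

Var(P+S+A) = 23.7² + 22.6² + 9.4² + 2·[23.7·22.6·0.52 + 23.7·9.4·0.05 + 22.6·9.4·0.39] = 1160.81 + 745.026 = 1905.84.
Because errors are independent across components, Cov(Tᵢ,Tⱼ) = Cov(Xᵢ,Xⱼ); the off-diagonal part of the true-score variance is the same as above.
True-score variance = [23.7²·0.91 + 22.6²·0.85 + 9.4²·0.61] + 745.026 = 999.183 + 745.026 = 1744.21.
Reliability = 1744.21 / 1905.84 = 0.9152.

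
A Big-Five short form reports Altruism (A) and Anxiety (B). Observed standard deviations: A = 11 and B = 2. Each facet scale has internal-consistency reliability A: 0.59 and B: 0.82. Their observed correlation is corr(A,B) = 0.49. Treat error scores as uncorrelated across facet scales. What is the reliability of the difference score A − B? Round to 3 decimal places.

0.513

Var(A−B) = 11² + 2² − 2·11·2·0.49 = 125 − 21.56 = 103.44.
With uncorrelated errors the cross-covariances are all true-score covariance, so they carry over unchanged; only the diagonal terms shrink to ρᵢσᵢ².
True-score variance = [11²·0.59 + 2²·0.82] − 21.56 = 74.67 − 21.56 = 53.11.
Reliability = 53.11 / 103.44 = 0.513.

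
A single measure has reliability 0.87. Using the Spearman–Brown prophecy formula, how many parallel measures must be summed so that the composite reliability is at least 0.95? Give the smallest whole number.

k ≥ ρ*(1−ρ₁)/(ρ₁(1−ρ*)) = 0.95·0.13 / (0.87·0.05) = 2.839.
Smallest integer k = 3.

3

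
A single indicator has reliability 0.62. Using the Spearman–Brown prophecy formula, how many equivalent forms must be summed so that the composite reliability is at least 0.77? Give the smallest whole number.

k ≥ ρ*(1−ρ₁)/(ρ₁(1−ρ*)) = 0.77·0.38 / (0.62·0.23) = 2.052.
Smallest integer k = 3.

3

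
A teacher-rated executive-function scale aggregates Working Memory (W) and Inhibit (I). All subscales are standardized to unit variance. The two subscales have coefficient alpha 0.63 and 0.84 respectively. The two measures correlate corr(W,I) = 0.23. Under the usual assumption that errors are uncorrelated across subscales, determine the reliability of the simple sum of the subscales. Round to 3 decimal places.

0.785

Var(W+I) = 2 + 2·[0.23] = 2 + 0.46 = 2.46.
With uncorrelated errors the cross-covariances are all true-score covariance, so they carry over unchanged; only the diagonal terms shrink to ρᵢσᵢ².
True-score variance = [0.63 + 0.84] + 0.46 = 1.47 + 0.46 = 1.93.
Reliability = 1.93 / 2.46 = 0.785.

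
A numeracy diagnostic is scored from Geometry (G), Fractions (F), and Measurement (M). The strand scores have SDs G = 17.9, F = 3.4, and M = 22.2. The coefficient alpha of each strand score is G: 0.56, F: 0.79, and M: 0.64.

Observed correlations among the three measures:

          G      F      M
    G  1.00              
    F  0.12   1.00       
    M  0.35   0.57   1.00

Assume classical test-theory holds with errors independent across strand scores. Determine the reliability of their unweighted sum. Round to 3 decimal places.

Var(G+F+M) = 17.9² + 3.4² + 22.2² + 2·[17.9·3.4·0.12 + 17.9·22.2·0.35 + 3.4·22.2·0.57] = 824.81 + 378.82 = 1203.63.
With uncorrelated errors the cross-covariances are all true-score covariance, so they carry over unchanged; only the diagonal terms shrink to ρᵢσᵢ².
True-score variance = [17.9²·0.56 + 3.4²·0.79 + 22.2²·0.64] + 378.82 = 503.98 + 378.82 = 882.799.
Reliability = 882.799 / 1203.63 = 0.733.

0.733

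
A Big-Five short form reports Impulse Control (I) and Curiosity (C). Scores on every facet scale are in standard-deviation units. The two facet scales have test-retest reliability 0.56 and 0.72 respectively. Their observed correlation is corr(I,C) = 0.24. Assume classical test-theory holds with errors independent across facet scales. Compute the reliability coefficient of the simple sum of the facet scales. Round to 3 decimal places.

0.710

Var(I+C) = 2 + 2·[0.24] = 2 + 0.48 = 2.48.
Because errors are independent across components, Cov(Tᵢ,Tⱼ) = Cov(Xᵢ,Xⱼ); the off-diagonal part of the true-score variance is the same as above.
True-score variance = [0.56 + 0.72] + 0.48 = 1.28 + 0.48 = 1.76.
Reliability = 1.76 / 2.48 = 0.710.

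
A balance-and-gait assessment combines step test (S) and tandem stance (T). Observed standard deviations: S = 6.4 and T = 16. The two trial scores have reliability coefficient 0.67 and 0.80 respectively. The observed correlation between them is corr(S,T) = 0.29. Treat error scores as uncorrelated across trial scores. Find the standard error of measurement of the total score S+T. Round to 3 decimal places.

8.045

Var(total) = 296.96 + 59.392 = 356.352.
True-score variance = 232.243 + 59.392 = 291.635, so reliability = 0.8184.
Error variance = 356.352 − 291.635 = 64.7168; SEM = √64.7168 = 8.045.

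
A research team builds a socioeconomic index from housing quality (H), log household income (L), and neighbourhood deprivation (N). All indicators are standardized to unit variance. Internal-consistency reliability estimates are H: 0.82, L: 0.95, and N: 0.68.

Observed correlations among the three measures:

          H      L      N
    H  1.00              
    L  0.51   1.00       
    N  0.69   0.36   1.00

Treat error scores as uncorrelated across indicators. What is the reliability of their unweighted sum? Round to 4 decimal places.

0.9101

Var(H+L+N) = 3 + 2·[0.51 + 0.69 + 0.36] = 3 + 3.12 = 6.12.
Under uncorrelated errors the observed covariances equal the true-score covariances, so only the own-variance terms attenuate.
True-score variance = [0.82 + 0.95 + 0.68] + 3.12 = 2.45 + 3.12 = 5.57.
Reliability = 5.57 / 6.12 = 0.9101.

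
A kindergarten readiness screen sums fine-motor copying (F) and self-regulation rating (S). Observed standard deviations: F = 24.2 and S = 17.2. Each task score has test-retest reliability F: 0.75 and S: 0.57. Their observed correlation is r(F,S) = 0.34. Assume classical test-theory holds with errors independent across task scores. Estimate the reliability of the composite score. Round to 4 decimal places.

Var(F+S) = 24.2² + 17.2² + 2·[24.2·17.2·0.34] = 881.48 + 283.043 = 1164.52.
Because errors are independent across components, Cov(Tᵢ,Tⱼ) = Cov(Xᵢ,Xⱼ); the off-diagonal part of the true-score variance is the same as above.
True-score variance = [24.2²·0.75 + 17.2²·0.57] + 283.043 = 607.859 + 283.043 = 890.902.
Reliability = 890.902 / 1164.52 = 0.7650.

0.7650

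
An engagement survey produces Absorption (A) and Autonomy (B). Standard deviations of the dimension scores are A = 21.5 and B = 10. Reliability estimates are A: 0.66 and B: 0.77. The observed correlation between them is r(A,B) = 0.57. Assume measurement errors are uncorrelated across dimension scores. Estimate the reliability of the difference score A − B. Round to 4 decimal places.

0.4319

Var(A−B) = 21.5² + 10² − 2·21.5·10·0.57 = 562.25 − 245.1 = 317.15.
Under uncorrelated errors the observed covariances equal the true-score covariances, so only the own-variance terms attenuate.
True-score variance = [21.5²·0.66 + 10²·0.77] − 245.1 = 382.085 − 245.1 = 136.985.
Reliability = 136.985 / 317.15 = 0.4319.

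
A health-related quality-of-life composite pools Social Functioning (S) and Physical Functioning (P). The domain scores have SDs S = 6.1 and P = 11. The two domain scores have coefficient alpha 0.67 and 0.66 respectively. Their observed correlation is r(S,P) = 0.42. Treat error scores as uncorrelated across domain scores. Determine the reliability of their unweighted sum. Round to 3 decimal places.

Var(S+P) = 6.1² + 11² + 2·[6.1·11·0.42] = 158.21 + 56.364 = 214.574.
Under uncorrelated errors the observed covariances equal the true-score covariances, so only the own-variance terms attenuate.
True-score variance = [6.1²·0.67 + 11²·0.66] + 56.364 = 104.791 + 56.364 = 161.155.
Reliability = 161.155 / 214.574 = 0.751.

0.751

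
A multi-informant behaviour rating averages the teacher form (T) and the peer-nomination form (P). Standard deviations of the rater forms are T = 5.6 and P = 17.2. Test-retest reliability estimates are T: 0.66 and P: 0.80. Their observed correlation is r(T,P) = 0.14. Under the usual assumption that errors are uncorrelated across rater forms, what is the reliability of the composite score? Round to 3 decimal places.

Var(T+P) = 5.6² + 17.2² + 2·[5.6·17.2·0.14] = 327.2 + 26.9696 = 354.17.
Because errors are independent across components, Cov(Tᵢ,Tⱼ) = Cov(Xᵢ,Xⱼ); the off-diagonal part of the true-score variance is the same as above.
True-score variance = [5.6²·0.66 + 17.2²·0.80] + 26.9696 = 257.37 + 26.9696 = 284.339.
Reliability = 284.339 / 354.17 = 0.803.

0.803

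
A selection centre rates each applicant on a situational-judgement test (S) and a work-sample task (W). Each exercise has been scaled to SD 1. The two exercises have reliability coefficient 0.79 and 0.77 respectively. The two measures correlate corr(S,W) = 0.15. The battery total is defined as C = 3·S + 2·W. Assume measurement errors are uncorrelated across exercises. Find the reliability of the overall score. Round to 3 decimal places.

0.810

Var(C) = 3² + 2² + 2·[6·0.15] = 13 + 1.8 = 14.8.
Because errors are independent across components, Cov(Tᵢ,Tⱼ) = Cov(Xᵢ,Xⱼ); the off-diagonal part of the true-score variance is the same as above.
True-score variance = [3²·0.79 + 2²·0.77] + 1.8 = 10.19 + 1.8 = 11.99.
Reliability = 11.99 / 14.8 = 0.810.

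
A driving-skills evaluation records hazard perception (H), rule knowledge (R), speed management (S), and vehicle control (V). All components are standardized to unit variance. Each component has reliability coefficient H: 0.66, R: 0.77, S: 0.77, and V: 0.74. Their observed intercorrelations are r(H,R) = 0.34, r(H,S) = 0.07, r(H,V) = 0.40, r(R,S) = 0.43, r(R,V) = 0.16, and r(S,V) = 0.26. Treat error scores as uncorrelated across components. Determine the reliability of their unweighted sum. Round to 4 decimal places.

Var(H+R+S+V) = 4 + 2·[0.34 + 0.07 + 0.40 + 0.43 + 0.16 + 0.26] = 4 + 3.32 = 7.32.
Because errors are independent across components, Cov(Tᵢ,Tⱼ) = Cov(Xᵢ,Xⱼ); the off-diagonal part of the true-score variance is the same as above.
True-score variance = [0.66 + 0.77 + 0.77 + 0.74] + 3.32 = 2.94 + 3.32 = 6.26.
Reliability = 6.26 / 7.32 = 0.8552.

0.8552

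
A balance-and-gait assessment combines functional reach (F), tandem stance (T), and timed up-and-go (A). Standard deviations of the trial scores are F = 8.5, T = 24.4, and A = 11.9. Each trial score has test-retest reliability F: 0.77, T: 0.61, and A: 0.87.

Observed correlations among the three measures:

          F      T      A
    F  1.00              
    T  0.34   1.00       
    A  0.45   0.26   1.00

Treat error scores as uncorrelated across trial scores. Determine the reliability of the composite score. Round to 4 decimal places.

Var(F+T+A) = 8.5² + 24.4² + 11.9² + 2·[8.5·24.4·0.34 + 8.5·11.9·0.45 + 24.4·11.9·0.26] = 809.22 + 383.054 = 1192.27.
With uncorrelated errors the cross-covariances are all true-score covariance, so they carry over unchanged; only the diagonal terms shrink to ρᵢσᵢ².
True-score variance = [8.5²·0.77 + 24.4²·0.61 + 11.9²·0.87] + 383.054 = 542.003 + 383.054 = 925.057.
Reliability = 925.057 / 1192.27 = 0.7759.

0.7759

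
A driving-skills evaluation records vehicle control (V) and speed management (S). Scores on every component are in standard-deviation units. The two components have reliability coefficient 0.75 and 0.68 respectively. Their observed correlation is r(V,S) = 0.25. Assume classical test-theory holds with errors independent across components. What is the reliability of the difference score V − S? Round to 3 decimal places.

Var(V−S) = 1 + 1 − 2·0.25 = 2 − 0.5 = 1.5.
Under uncorrelated errors the observed covariances equal the true-score covariances, so only the own-variance terms attenuate.
True-score variance = [0.75 + 0.68] − 0.5 = 1.43 − 0.5 = 0.93.
Reliability = 0.93 / 1.5 = 0.620.

0.620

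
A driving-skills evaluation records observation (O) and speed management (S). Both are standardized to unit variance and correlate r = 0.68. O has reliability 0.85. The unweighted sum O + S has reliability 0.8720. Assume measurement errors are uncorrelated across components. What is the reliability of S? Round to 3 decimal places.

Var(O+S) = 2 + 2·0.68 = 3.360.
True-score variance = ρ_O + ρ_S + 2·0.68, so 0.8720 = (0.85 + ρ_S + 1.36) / 3.360.
ρ_S = 0.8720·3.360 − 0.85 − 1.36 = 0.720.

0.720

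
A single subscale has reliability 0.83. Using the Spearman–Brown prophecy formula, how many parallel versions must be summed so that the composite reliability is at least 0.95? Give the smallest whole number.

4

k ≥ ρ*(1−ρ₁)/(ρ₁(1−ρ*)) = 0.95·0.17 / (0.83·0.05) = 3.892.
Smallest integer k = 4.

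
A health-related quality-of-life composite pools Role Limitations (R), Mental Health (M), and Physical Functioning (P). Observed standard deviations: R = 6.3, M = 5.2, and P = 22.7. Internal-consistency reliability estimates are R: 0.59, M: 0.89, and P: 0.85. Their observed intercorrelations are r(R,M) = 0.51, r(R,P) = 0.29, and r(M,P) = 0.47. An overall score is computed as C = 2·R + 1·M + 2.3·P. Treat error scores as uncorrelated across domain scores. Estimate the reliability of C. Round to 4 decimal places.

0.8681

Var(C) = 2²·6.3² + 5.2² + 2.3²·22.7² + 2·[2·6.3·5.2·0.51 + 4.6·6.3·22.7·0.29 + 2.3·5.2·22.7·0.47] = 2911.68 + 703.584 = 3615.27.
With uncorrelated errors the cross-covariances are all true-score covariance, so they carry over unchanged; only the diagonal terms shrink to ρᵢσᵢ².
True-score variance = [2²·6.3²·0.59 + 5.2²·0.89 + 2.3²·22.7²·0.85] + 703.584 = 2434.74 + 703.584 = 3138.32.
Reliability = 3138.32 / 3615.27 = 0.8681.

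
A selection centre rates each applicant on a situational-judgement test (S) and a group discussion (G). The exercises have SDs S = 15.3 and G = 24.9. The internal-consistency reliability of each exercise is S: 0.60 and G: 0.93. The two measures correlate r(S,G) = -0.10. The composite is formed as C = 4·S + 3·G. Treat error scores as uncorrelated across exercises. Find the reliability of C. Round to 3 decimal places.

Var(C) = 4²·15.3² + 3²·24.9² + 2·[12·15.3·24.9·(-0.10)] = 9325.53 − 914.328 = 8411.2.
Under uncorrelated errors the observed covariances equal the true-score covariances, so only the own-variance terms attenuate.
True-score variance = [4²·15.3²·0.60 + 3²·24.9²·0.93] − 914.328 = 7436.75 − 914.328 = 6522.42.
Reliability = 6522.42 / 8411.2 = 0.775.

0.775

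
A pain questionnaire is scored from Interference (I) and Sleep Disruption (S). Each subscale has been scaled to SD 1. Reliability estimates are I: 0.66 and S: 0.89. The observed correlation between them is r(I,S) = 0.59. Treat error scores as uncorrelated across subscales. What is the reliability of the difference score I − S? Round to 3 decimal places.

Var(I−S) = 1 + 1 − 2·0.59 = 2 − 1.18 = 0.82.
Under uncorrelated errors the observed covariances equal the true-score covariances, so only the own-variance terms attenuate.
True-score variance = [0.66 + 0.89] − 1.18 = 1.55 − 1.18 = 0.37.
Reliability = 0.37 / 0.82 = 0.451.

0.451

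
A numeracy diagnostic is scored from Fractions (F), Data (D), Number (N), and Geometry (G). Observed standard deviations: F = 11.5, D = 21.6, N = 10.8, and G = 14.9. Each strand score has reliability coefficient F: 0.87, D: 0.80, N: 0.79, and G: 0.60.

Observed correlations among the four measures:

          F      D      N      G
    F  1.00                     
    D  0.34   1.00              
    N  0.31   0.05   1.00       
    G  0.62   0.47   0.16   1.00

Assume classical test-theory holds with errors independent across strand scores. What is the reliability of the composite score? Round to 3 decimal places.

0.874

Var(F+D+N+G) = 11.5² + 21.6² + 10.8² + 14.9² + 2·[11.5·21.6·0.34 + 11.5·10.8·0.31 + 11.5·14.9·0.62 + 21.6·10.8·0.05 + 21.6·14.9·0.47 + 10.8·14.9·0.16] = 937.46 + 835.742 = 1773.2.
Under uncorrelated errors the observed covariances equal the true-score covariances, so only the own-variance terms attenuate.
True-score variance = [11.5²·0.87 + 21.6²·0.80 + 10.8²·0.79 + 14.9²·0.60] + 835.742 = 713.657 + 835.742 = 1549.4.
Reliability = 1549.4 / 1773.2 = 0.874.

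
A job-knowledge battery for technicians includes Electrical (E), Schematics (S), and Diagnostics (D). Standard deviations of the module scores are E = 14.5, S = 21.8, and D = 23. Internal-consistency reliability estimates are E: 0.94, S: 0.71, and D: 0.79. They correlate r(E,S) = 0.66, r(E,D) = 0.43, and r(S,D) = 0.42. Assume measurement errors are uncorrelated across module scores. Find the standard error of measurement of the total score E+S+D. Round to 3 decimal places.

16.172

Var(total) = 1214.49 + 1125.24 = 2339.73.
True-score variance = 952.965 + 1125.24 = 2078.2, so reliability = 0.8882.
Error variance = 2339.73 − 2078.2 = 261.525; SEM = √261.525 = 16.172.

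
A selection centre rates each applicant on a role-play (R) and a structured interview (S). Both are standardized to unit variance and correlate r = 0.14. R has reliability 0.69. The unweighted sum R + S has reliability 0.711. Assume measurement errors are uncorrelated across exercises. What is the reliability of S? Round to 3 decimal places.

Var(R+S) = 2 + 2·0.14 = 2.280.
True-score variance = ρ_R + ρ_S + 2·0.14, so 0.711 = (0.69 + ρ_S + 0.28) / 2.280.
ρ_S = 0.711·2.280 − 0.69 − 0.28 = 0.651.

0.651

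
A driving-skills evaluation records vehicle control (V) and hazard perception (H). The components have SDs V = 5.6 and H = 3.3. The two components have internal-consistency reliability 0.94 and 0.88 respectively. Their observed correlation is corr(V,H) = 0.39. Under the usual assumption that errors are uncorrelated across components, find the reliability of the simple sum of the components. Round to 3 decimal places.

0.944

Var(V+H) = 5.6² + 3.3² + 2·[5.6·3.3·0.39] = 42.25 + 14.4144 = 56.6644.
With uncorrelated errors the cross-covariances are all true-score covariance, so they carry over unchanged; only the diagonal terms shrink to ρᵢσᵢ².
True-score variance = [5.6²·0.94 + 3.3²·0.88] + 14.4144 = 39.0616 + 14.4144 = 53.476.
Reliability = 53.476 / 56.6644 = 0.944.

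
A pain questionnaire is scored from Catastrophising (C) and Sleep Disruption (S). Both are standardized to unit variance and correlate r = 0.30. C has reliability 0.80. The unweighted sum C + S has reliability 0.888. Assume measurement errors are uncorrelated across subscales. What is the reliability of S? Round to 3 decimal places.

0.909

Var(C+S) = 2 + 2·0.30 = 2.600.
True-score variance = ρ_C + ρ_S + 2·0.30, so 0.888 = (0.80 + ρ_S + 0.60) / 2.600.
ρ_S = 0.888·2.600 − 0.80 − 0.60 = 0.909.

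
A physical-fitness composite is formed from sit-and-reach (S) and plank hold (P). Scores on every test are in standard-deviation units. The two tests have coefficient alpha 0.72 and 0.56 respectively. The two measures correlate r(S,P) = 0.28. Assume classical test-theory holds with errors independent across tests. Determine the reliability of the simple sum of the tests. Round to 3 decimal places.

Var(S+P) = 2 + 2·[0.28] = 2 + 0.56 = 2.56.
Because errors are independent across components, Cov(Tᵢ,Tⱼ) = Cov(Xᵢ,Xⱼ); the off-diagonal part of the true-score variance is the same as above.
True-score variance = [0.72 + 0.56] + 0.56 = 1.28 + 0.56 = 1.84.
Reliability = 1.84 / 2.56 = 0.719.

0.719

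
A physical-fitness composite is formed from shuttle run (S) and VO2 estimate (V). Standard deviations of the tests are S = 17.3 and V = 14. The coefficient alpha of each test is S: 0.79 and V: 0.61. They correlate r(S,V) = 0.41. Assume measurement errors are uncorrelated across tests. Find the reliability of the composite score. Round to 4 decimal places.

0.7993

Var(S+V) = 17.3² + 14² + 2·[17.3·14·0.41] = 495.29 + 198.604 = 693.894.
Because errors are independent across components, Cov(Tᵢ,Tⱼ) = Cov(Xᵢ,Xⱼ); the off-diagonal part of the true-score variance is the same as above.
True-score variance = [17.3²·0.79 + 14²·0.61] + 198.604 = 355.999 + 198.604 = 554.603.
Reliability = 554.603 / 693.894 = 0.7993.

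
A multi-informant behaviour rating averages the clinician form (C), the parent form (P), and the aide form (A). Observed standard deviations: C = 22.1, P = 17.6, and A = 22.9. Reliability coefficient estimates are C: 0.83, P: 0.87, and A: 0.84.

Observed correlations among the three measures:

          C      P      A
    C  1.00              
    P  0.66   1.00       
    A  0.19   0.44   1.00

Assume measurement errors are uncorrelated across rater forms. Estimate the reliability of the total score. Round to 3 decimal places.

Var(C+P+A) = 22.1² + 17.6² + 22.9² + 2·[22.1·17.6·0.66 + 22.1·22.9·0.19 + 17.6·22.9·0.44] = 1322.58 + 1060.42 = 2383.
Because errors are independent across components, Cov(Tᵢ,Tⱼ) = Cov(Xᵢ,Xⱼ); the off-diagonal part of the true-score variance is the same as above.
True-score variance = [22.1²·0.83 + 17.6²·0.87 + 22.9²·0.84] + 1060.42 = 1115.38 + 1060.42 = 2175.79.
Reliability = 2175.79 / 2383 = 0.913.

0.913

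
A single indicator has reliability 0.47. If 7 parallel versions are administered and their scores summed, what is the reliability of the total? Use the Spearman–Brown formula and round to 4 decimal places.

ρ_k = kρ / (1 + (k−1)ρ) = 7·0.47 / (1 + 6·0.47) = 3.290 / 3.820 = 0.8613.

0.8613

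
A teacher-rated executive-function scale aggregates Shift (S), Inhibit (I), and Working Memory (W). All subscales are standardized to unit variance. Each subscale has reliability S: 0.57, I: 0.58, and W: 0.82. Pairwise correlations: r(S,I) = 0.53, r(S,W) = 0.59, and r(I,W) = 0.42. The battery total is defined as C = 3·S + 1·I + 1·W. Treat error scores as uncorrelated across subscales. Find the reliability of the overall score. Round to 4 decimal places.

0.7592

Var(C) = 3² + 1 + 1 + 2·[3·0.53 + 3·0.59 + 0.42] = 11 + 7.56 = 18.56.
Because errors are independent across components, Cov(Tᵢ,Tⱼ) = Cov(Xᵢ,Xⱼ); the off-diagonal part of the true-score variance is the same as above.
True-score variance = [3²·0.57 + 0.58 + 0.82] + 7.56 = 6.53 + 7.56 = 14.09.
Reliability = 14.09 / 18.56 = 0.7592.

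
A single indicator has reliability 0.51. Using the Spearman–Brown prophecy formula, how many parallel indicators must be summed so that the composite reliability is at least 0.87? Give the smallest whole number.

k ≥ ρ*(1−ρ₁)/(ρ₁(1−ρ*)) = 0.87·0.49 / (0.51·0.13) = 6.430.
Smallest integer k = 7.

7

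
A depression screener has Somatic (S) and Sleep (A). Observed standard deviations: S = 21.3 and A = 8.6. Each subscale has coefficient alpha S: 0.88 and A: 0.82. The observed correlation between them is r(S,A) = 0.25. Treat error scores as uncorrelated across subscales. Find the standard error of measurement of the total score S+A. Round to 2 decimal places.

Var(total) = 527.65 + 91.59 = 619.24.
True-score variance = 459.894 + 91.59 = 551.484, so reliability = 0.8906.
Error variance = 619.24 − 551.484 = 67.7556; SEM = √67.7556 = 8.23.

8.23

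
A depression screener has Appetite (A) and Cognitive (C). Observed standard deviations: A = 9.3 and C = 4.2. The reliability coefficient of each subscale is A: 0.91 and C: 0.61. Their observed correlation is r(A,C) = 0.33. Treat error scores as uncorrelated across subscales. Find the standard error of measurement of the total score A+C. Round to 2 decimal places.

3.83

Var(total) = 104.13 + 25.7796 = 129.91.
True-score variance = 89.4663 + 25.7796 = 115.246, so reliability = 0.8871.
Error variance = 129.91 − 115.246 = 14.6637; SEM = √14.6637 = 3.83.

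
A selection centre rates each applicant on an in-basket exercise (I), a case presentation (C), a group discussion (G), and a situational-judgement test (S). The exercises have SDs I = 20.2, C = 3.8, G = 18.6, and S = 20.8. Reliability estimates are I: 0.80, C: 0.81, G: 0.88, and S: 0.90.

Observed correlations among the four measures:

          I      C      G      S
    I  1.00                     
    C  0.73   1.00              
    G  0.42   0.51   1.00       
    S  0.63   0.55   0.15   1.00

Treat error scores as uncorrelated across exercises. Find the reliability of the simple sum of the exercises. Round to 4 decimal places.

Var(I+C+G+S) = 20.2² + 3.8² + 18.6² + 20.8² + 2·[20.2·3.8·0.73 + 20.2·18.6·0.42 + 20.2·20.8·0.63 + 3.8·18.6·0.51 + 3.8·20.8·0.55 + 18.6·20.8·0.15] = 1201.08 + 1232.18 = 2433.26.
With uncorrelated errors the cross-covariances are all true-score covariance, so they carry over unchanged; only the diagonal terms shrink to ρᵢσᵢ².
True-score variance = [20.2²·0.80 + 3.8²·0.81 + 18.6²·0.88 + 20.8²·0.90] + 1232.18 = 1031.95 + 1232.18 = 2264.13.
Reliability = 2264.13 / 2433.26 = 0.9305.

0.9305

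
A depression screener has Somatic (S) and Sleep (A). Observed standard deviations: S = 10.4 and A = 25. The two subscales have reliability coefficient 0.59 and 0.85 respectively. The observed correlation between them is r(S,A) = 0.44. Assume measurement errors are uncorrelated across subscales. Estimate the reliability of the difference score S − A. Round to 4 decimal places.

0.7262

Var(S−A) = 10.4² + 25² − 2·10.4·25·0.44 = 733.16 − 228.8 = 504.36.
With uncorrelated errors the cross-covariances are all true-score covariance, so they carry over unchanged; only the diagonal terms shrink to ρᵢσᵢ².
True-score variance = [10.4²·0.59 + 25²·0.85] − 228.8 = 595.064 − 228.8 = 366.264.
Reliability = 366.264 / 504.36 = 0.7262.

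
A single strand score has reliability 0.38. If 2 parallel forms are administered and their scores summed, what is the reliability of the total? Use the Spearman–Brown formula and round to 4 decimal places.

0.5507

ρ_k = kρ / (1 + (k−1)ρ) = 2·0.38 / (1 + 1·0.38) = 0.760 / 1.380 = 0.5507.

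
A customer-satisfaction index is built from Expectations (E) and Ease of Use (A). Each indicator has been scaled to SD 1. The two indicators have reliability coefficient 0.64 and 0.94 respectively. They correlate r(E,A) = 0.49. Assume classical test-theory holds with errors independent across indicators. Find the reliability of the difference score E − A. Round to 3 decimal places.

0.588

Var(E−A) = 1 + 1 − 2·0.49 = 2 − 0.98 = 1.02.
Because errors are independent across components, Cov(Tᵢ,Tⱼ) = Cov(Xᵢ,Xⱼ); the off-diagonal part of the true-score variance is the same as above.
True-score variance = [0.64 + 0.94] − 0.98 = 1.58 − 0.98 = 0.6.
Reliability = 0.6 / 1.02 = 0.588.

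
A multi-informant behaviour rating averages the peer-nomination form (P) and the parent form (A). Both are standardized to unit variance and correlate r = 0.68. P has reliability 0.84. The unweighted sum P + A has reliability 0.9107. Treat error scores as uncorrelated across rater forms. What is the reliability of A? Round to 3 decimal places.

Var(P+A) = 2 + 2·0.68 = 3.360.
True-score variance = ρ_P + ρ_A + 2·0.68, so 0.9107 = (0.84 + ρ_A + 1.36) / 3.360.
ρ_A = 0.9107·3.360 − 0.84 − 1.36 = 0.860.

0.860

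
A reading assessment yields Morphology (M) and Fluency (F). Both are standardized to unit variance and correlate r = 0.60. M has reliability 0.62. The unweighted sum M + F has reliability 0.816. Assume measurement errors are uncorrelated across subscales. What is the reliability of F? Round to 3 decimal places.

0.791

Var(M+F) = 2 + 2·0.60 = 3.200.
True-score variance = ρ_M + ρ_F + 2·0.60, so 0.816 = (0.62 + ρ_F + 1.20) / 3.200.
ρ_F = 0.816·3.200 − 0.62 − 1.20 = 0.791.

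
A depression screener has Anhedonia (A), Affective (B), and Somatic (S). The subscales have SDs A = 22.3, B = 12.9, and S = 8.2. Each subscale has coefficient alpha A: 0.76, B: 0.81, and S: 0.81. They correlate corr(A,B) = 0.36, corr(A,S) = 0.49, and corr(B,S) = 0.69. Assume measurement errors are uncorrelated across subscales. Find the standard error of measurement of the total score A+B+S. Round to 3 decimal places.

12.796

Var(total) = 730.94 + 532.302 = 1263.24.
True-score variance = 567.197 + 532.302 = 1099.5, so reliability = 0.8704.
Error variance = 1263.24 − 1099.5 = 163.743; SEM = √163.743 = 12.796.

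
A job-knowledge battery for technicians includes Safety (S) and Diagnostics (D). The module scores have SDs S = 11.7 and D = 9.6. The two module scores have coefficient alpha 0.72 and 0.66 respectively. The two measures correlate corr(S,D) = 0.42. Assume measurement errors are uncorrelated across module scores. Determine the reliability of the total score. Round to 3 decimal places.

Var(S+D) = 11.7² + 9.6² + 2·[11.7·9.6·0.42] = 229.05 + 94.3488 = 323.399.
With uncorrelated errors the cross-covariances are all true-score covariance, so they carry over unchanged; only the diagonal terms shrink to ρᵢσᵢ².
True-score variance = [11.7²·0.72 + 9.6²·0.66] + 94.3488 = 159.386 + 94.3488 = 253.735.
Reliability = 253.735 / 323.399 = 0.785.

0.785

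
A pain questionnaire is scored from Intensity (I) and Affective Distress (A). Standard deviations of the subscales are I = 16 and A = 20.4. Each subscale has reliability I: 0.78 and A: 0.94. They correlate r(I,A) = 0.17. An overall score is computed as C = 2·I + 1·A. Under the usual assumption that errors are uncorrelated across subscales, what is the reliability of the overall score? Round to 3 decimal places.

Var(C) = 2²·16² + 20.4² + 2·[2·16·20.4·0.17] = 1440.16 + 221.952 = 1662.11.
Because errors are independent across components, Cov(Tᵢ,Tⱼ) = Cov(Xᵢ,Xⱼ); the off-diagonal part of the true-score variance is the same as above.
True-score variance = [2²·16²·0.78 + 20.4²·0.94] + 221.952 = 1189.91 + 221.952 = 1411.86.
Reliability = 1411.86 / 1662.11 = 0.849.

0.849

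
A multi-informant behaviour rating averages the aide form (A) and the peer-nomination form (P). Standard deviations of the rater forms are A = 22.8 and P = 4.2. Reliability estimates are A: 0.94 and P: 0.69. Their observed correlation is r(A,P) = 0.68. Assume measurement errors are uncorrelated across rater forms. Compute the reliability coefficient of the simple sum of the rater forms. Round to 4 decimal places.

0.9451

Var(A+P) = 22.8² + 4.2² + 2·[22.8·4.2·0.68] = 537.48 + 130.234 = 667.714.
Because errors are independent across components, Cov(Tᵢ,Tⱼ) = Cov(Xᵢ,Xⱼ); the off-diagonal part of the true-score variance is the same as above.
True-score variance = [22.8²·0.94 + 4.2²·0.69] + 130.234 = 500.821 + 130.234 = 631.055.
Reliability = 631.055 / 667.714 = 0.9451.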